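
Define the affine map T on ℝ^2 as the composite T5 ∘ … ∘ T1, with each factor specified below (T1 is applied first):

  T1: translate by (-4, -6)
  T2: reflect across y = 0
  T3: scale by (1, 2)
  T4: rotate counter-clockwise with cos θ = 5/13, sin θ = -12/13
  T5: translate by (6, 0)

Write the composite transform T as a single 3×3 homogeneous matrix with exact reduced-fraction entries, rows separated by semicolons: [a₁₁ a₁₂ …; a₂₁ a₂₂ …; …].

T = [5/13 -24/13 202/13; -12/13 -10/13 108/13; 0 0 1]

T1 = [1 0 -4; 0 1 -6; 0 0 1]
T2·T1 = [1 0 -4; 0 -1 6; 0 0 1]
T3·…·T1 = [1 0 -4; 0 -2 12; 0 0 1]
T4·…·T1 = [5/13 -24/13 124/13; -12/13 -10/13 108/13; 0 0 1]
T5·…·T1 = [5/13 -24/13 202/13; -12/13 -10/13 108/13; 0 0 1]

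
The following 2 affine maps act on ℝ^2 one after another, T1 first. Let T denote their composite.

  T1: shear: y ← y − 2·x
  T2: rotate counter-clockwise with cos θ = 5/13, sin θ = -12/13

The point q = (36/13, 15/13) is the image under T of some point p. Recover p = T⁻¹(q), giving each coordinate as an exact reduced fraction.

p = (0, 3)

T1 = [1 0 0; -2 1 0; 0 0 1]
T2·T1 = [-19/13 12/13 0; -22/13 5/13 0; 0 0 1]
det M = 1; M⁻¹ = [5/13 -12/13 0; 22/13 -19/13 0; 0 0 1]
M⁻¹ · (36/13, 15/13)ᵀ = (0, 3)ᵀ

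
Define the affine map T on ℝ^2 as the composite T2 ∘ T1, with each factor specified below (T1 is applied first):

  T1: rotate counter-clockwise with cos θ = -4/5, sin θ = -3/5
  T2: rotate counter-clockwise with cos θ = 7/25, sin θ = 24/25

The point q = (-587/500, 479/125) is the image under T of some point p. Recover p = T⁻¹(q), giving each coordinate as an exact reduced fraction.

p = (-4, 1/4)

T1 = [-4/5 3/5 0; -3/5 -4/5 0; 0 0 1]
T2·T1 = [44/125 117/125 0; -117/125 44/125 0; 0 0 1]
det M = 1; M⁻¹ = [44/125 -117/125 0; 117/125 44/125 0; 0 0 1]
M⁻¹ · (-587/500, 479/125)ᵀ = (-4, 1/4)ᵀ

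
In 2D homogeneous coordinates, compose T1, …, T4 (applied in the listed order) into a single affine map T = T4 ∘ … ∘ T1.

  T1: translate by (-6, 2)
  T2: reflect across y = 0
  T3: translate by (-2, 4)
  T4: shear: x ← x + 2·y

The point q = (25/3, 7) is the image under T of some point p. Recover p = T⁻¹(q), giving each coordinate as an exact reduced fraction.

T1 = [1 0 -6; 0 1 2; 0 0 1]
T2·T1 = [1 0 -6; 0 -1 -2; 0 0 1]
T3·…·T1 = [1 0 -8; 0 -1 2; 0 0 1]
T4·…·T1 = [1 -2 -4; 0 -1 2; 0 0 1]
det M = -1; M⁻¹ = [1 -2 8; 0 -1 2; 0 0 1]
M⁻¹ · (25/3, 7)ᵀ = (7/3, -5)ᵀ

p = (7/3, -5)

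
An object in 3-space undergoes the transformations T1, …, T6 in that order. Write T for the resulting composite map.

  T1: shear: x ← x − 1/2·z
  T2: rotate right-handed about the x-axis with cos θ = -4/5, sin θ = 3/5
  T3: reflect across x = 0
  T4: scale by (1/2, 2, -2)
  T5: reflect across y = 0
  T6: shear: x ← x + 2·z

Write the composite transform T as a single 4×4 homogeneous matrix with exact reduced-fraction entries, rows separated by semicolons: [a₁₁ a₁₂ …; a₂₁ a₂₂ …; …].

T = [-1/2 -12/5 69/20 0; 0 8/5 6/5 0; 0 -6/5 8/5 0; 0 0 0 1]

T1 = [1 0 -1/2 0; 0 1 0 0; 0 0 1 0; 0 0 0 1]
T2·T1 = [1 0 -1/2 0; 0 -4/5 -3/5 0; 0 3/5 -4/5 0; 0 0 0 1]
T3·…·T1 = [-1 0 1/2 0; 0 -4/5 -3/5 0; 0 3/5 -4/5 0; 0 0 0 1]
T4·…·T1 = [-1/2 0 1/4 0; 0 -8/5 -6/5 0; 0 -6/5 8/5 0; 0 0 0 1]
T5·…·T1 = [-1/2 0 1/4 0; 0 8/5 6/5 0; 0 -6/5 8/5 0; 0 0 0 1]
T6·…·T1 = [-1/2 -12/5 69/20 0; 0 8/5 6/5 0; 0 -6/5 8/5 0; 0 0 0 1]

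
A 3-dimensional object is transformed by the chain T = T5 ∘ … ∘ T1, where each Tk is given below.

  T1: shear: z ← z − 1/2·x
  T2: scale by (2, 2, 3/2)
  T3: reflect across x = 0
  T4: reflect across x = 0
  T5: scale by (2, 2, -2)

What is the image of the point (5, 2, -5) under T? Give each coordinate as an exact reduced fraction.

T(p) = (20, 8, 45/2)

T1 shear: z ← z − 1/2·x: (5, 2, -5) → (5, 2, -15/2)
T2 scale by (2, 2, 3/2): (5, 2, -15/2) → (10, 4, -45/4)
T3 reflect across x = 0: (10, 4, -45/4) → (-10, 4, -45/4)
T4 reflect across x = 0: (-10, 4, -45/4) → (10, 4, -45/4)
T5 scale by (2, 2, -2): (10, 4, -45/4) → (20, 8, 45/2)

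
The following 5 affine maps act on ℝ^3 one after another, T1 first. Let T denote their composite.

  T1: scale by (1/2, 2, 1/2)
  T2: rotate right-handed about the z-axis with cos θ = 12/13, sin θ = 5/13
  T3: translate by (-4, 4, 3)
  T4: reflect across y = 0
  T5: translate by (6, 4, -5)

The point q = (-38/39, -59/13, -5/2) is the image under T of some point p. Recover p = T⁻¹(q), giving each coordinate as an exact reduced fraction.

T1 = [1/2 0 0 0; 0 2 0 0; 0 0 1/2 0; 0 0 0 1]
T2·T1 = [6/13 -10/13 0 0; 5/26 24/13 0 0; 0 0 1/2 0; 0 0 0 1]
T3·…·T1 = [6/13 -10/13 0 -4; 5/26 24/13 0 4; 0 0 1/2 3; 0 0 0 1]
T4·…·T1 = [6/13 -10/13 0 -4; -5/26 -24/13 0 -4; 0 0 1/2 3; 0 0 0 1]
T5·…·T1 = [6/13 -10/13 0 2; -5/26 -24/13 0 0; 0 0 1/2 -2; 0 0 0 1]
det M = -1/2; M⁻¹ = [24/13 -10/13 0 -48/13; -5/26 -6/13 0 5/13; 0 0 2 4; 0 0 0 1]
M⁻¹ · (-38/39, -59/13, -5/2)ᵀ = (-2, 8/3, -1)ᵀ

p = (-2, 8/3, -1)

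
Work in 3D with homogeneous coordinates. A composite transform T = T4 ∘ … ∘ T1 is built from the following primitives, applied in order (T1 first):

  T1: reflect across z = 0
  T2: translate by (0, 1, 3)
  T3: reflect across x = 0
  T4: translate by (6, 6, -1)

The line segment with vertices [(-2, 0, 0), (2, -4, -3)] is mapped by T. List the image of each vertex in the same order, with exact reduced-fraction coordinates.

image vertices: (8, 7, 2), (4, 3, 5)

T1 reflect across z = 0: (-2, 0, 0) → (-2, 0, 0); (2, -4, -3) → (2, -4, 3)
T2 translate by (0, 1, 3): (-2, 0, 0) → (-2, 1, 3); (2, -4, 3) → (2, -3, 6)
T3 reflect across x = 0: (-2, 1, 3) → (2, 1, 3); (2, -3, 6) → (-2, -3, 6)
T4 translate by (6, 6, -1): (2, 1, 3) → (8, 7, 2); (-2, -3, 6) → (4, 3, 5)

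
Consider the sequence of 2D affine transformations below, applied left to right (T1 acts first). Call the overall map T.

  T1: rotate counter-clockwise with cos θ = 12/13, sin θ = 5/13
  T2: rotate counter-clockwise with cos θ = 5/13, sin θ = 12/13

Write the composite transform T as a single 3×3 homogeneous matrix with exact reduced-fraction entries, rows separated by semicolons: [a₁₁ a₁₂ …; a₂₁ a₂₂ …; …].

T1 = [12/13 -5/13 0; 5/13 12/13 0; 0 0 1]
T2·T1 = [0 -1 0; 1 0 0; 0 0 1]

T = [0 -1 0; 1 0 0; 0 0 1]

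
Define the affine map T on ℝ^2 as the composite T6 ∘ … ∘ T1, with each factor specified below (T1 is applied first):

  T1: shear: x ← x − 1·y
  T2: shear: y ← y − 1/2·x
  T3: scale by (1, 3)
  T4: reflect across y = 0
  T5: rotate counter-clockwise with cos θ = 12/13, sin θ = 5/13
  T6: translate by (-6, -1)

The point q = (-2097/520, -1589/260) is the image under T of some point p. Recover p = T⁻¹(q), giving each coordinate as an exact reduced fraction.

p = (8/5, 7/4)

T1 = [1 -1 0; 0 1 0; 0 0 1]
T2·T1 = [1 -1 0; -1/2 3/2 0; 0 0 1]
T3·…·T1 = [1 -1 0; -3/2 9/2 0; 0 0 1]
T4·…·T1 = [1 -1 0; 3/2 -9/2 0; 0 0 1]
T5·…·T1 = [9/26 21/26 0; 23/13 -59/13 0; 0 0 1]
T6·…·T1 = [9/26 21/26 -6; 23/13 -59/13 -1; 0 0 1]
det M = -3; M⁻¹ = [59/39 7/26 243/26; 23/39 -3/26 89/26; 0 0 1]
M⁻¹ · (-2097/520, -1589/260)ᵀ = (8/5, 7/4)ᵀ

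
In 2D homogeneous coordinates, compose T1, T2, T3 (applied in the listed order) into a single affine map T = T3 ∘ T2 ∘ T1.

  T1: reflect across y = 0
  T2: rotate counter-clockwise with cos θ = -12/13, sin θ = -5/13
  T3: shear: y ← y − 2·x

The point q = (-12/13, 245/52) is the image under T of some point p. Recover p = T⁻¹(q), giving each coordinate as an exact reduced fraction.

p = (-1/4, 3)

T1 = [1 0 0; 0 -1 0; 0 0 1]
T2·T1 = [-12/13 -5/13 0; -5/13 12/13 0; 0 0 1]
T3·…·T1 = [-12/13 -5/13 0; 19/13 22/13 0; 0 0 1]
det M = -1; M⁻¹ = [-22/13 -5/13 0; 19/13 12/13 0; 0 0 1]
M⁻¹ · (-12/13, 245/52)ᵀ = (-1/4, 3)ᵀ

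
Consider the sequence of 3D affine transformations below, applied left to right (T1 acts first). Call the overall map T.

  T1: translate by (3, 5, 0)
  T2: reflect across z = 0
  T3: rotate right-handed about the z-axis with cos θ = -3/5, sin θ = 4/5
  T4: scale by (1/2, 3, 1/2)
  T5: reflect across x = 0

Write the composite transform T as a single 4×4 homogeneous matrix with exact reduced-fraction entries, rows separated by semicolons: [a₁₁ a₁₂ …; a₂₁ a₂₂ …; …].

T = [3/10 2/5 0 29/10; 12/5 -9/5 0 -9/5; 0 0 -1/2 0; 0 0 0 1]

T1 = [1 0 0 3; 0 1 0 5; 0 0 1 0; 0 0 0 1]
T2·T1 = [1 0 0 3; 0 1 0 5; 0 0 -1 0; 0 0 0 1]
T3·…·T1 = [-3/5 -4/5 0 -29/5; 4/5 -3/5 0 -3/5; 0 0 -1 0; 0 0 0 1]
T4·…·T1 = [-3/10 -2/5 0 -29/10; 12/5 -9/5 0 -9/5; 0 0 -1/2 0; 0 0 0 1]
T5·…·T1 = [3/10 2/5 0 29/10; 12/5 -9/5 0 -9/5; 0 0 -1/2 0; 0 0 0 1]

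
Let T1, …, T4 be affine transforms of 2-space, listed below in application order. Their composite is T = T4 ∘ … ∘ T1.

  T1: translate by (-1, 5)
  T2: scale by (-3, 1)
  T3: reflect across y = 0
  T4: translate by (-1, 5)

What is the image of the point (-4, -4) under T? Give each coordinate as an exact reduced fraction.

T1 translate by (-1, 5): (-4, -4) → (-5, 1)
T2 scale by (-3, 1): (-5, 1) → (15, 1)
T3 reflect across y = 0: (15, 1) → (15, -1)
T4 translate by (-1, 5): (15, -1) → (14, 4)

T(p) = (14, 4)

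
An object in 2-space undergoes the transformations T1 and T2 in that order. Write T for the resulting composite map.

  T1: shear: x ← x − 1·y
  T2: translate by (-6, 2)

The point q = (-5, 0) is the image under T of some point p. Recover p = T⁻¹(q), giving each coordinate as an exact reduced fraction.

T1 = [1 -1 0; 0 1 0; 0 0 1]
T2·T1 = [1 -1 -6; 0 1 2; 0 0 1]
det M = 1; M⁻¹ = [1 1 4; 0 1 -2; 0 0 1]
M⁻¹ · (-5, 0)ᵀ = (-1, -2)ᵀ

p = (-1, -2)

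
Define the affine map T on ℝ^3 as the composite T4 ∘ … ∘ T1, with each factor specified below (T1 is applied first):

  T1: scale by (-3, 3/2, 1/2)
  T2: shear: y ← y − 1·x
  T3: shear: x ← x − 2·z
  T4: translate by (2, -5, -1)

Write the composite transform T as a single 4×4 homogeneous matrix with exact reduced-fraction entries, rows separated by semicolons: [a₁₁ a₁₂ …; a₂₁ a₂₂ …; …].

T1 = [-3 0 0 0; 0 3/2 0 0; 0 0 1/2 0; 0 0 0 1]
T2·T1 = [-3 0 0 0; 3 3/2 0 0; 0 0 1/2 0; 0 0 0 1]
T3·…·T1 = [-3 0 -1 0; 3 3/2 0 0; 0 0 1/2 0; 0 0 0 1]
T4·…·T1 = [-3 0 -1 2; 3 3/2 0 -5; 0 0 1/2 -1; 0 0 0 1]

T = [-3 0 -1 2; 3 3/2 0 -5; 0 0 1/2 -1; 0 0 0 1]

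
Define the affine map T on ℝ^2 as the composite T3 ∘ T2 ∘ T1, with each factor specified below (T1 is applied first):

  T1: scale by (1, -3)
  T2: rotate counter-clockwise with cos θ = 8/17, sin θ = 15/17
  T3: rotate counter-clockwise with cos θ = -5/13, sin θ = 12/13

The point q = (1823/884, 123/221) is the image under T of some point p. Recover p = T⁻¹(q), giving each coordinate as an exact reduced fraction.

p = (-2, 1/4)

T1 = [1 0 0; 0 -3 0; 0 0 1]
T2·T1 = [8/17 45/17 0; 15/17 -24/17 0; 0 0 1]
T3·…·T1 = [-220/221 63/221 0; 21/221 660/221 0; 0 0 1]
det M = -3; M⁻¹ = [-220/221 21/221 0; 7/221 220/663 0; 0 0 1]
M⁻¹ · (1823/884, 123/221)ᵀ = (-2, 1/4)ᵀ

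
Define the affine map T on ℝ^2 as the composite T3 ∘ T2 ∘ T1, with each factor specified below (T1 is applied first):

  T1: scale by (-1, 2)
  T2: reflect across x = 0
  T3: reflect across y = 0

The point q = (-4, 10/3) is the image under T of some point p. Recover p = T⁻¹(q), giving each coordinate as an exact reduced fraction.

p = (-4, -5/3)

T1 = [-1 0 0; 0 2 0; 0 0 1]
T2·T1 = [1 0 0; 0 2 0; 0 0 1]
T3·…·T1 = [1 0 0; 0 -2 0; 0 0 1]
det M = -2; M⁻¹ = [1 0 0; 0 -1/2 0; 0 0 1]
M⁻¹ · (-4, 10/3)ᵀ = (-4, -5/3)ᵀ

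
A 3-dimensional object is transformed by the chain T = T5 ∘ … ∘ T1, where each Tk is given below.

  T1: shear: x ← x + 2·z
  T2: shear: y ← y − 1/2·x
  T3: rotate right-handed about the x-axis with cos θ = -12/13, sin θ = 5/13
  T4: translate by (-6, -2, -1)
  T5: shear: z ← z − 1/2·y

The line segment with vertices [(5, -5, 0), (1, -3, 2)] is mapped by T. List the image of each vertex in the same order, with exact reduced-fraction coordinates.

image vertices: (-1, 64/13, -165/26), (-1, 30/13, -159/26)

T1 shear: x ← x + 2·z: (5, -5, 0) → (5, -5, 0); (1, -3, 2) → (5, -3, 2)
T2 shear: y ← y − 1/2·x: (5, -5, 0) → (5, -15/2, 0); (5, -3, 2) → (5, -11/2, 2)
T3 rotate right-handed about the x-axis with cos θ = -12/13, sin θ = 5/13: (5, -15/2, 0) → (5, 90/13, -75/26); (5, -11/2, 2) → (5, 56/13, -103/26)
T4 translate by (-6, -2, -1): (5, 90/13, -75/26) → (-1, 64/13, -101/26); (5, 56/13, -103/26) → (-1, 30/13, -129/26)
T5 shear: z ← z − 1/2·y: (-1, 64/13, -101/26) → (-1, 64/13, -165/26); (-1, 30/13, -129/26) → (-1, 30/13, -159/26)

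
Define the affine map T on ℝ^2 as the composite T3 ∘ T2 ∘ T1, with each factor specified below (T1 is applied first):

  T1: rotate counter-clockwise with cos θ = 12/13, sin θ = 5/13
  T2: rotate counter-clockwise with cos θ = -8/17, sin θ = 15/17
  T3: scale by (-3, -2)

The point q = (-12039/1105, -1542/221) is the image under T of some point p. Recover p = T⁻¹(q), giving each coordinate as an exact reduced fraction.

T1 = [12/13 -5/13 0; 5/13 12/13 0; 0 0 1]
T2·T1 = [-171/221 -140/221 0; 140/221 -171/221 0; 0 0 1]
T3·…·T1 = [513/221 420/221 0; -280/221 342/221 0; 0 0 1]
det M = 6; M⁻¹ = [57/221 -70/221 0; 140/663 171/442 0; 0 0 1]
M⁻¹ · (-12039/1105, -1542/221)ᵀ = (-3/5, -5)ᵀ

p = (-3/5, -5)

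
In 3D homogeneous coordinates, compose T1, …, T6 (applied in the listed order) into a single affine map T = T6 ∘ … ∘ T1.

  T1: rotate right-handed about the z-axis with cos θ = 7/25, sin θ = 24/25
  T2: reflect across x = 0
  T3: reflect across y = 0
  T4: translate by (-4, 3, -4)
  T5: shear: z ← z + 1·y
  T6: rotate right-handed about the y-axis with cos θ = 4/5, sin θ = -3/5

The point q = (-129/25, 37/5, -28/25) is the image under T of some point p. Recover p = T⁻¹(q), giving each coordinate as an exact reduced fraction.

p = (-4, -2, -6/5)

T1 = [7/25 -24/25 0 0; 24/25 7/25 0 0; 0 0 1 0; 0 0 0 1]
T2·T1 = [-7/25 24/25 0 0; 24/25 7/25 0 0; 0 0 1 0; 0 0 0 1]
T3·…·T1 = [-7/25 24/25 0 0; -24/25 -7/25 0 0; 0 0 1 0; 0 0 0 1]
T4·…·T1 = [-7/25 24/25 0 -4; -24/25 -7/25 0 3; 0 0 1 -4; 0 0 0 1]
T5·…·T1 = [-7/25 24/25 0 -4; -24/25 -7/25 0 3; -24/25 -7/25 1 -1; 0 0 0 1]
T6·…·T1 = [44/125 117/125 -3/5 -13/5; -24/25 -7/25 0 3; -117/125 44/125 4/5 -16/5; 0 0 0 1]
det M = 1; M⁻¹ = [-28/125 -24/25 -21/125 44/25; 96/125 -7/25 72/125 117/25; -3/5 -1 4/5 4; 0 0 0 1]
M⁻¹ · (-129/25, 37/5, -28/25)ᵀ = (-4, -2, -6/5)ᵀ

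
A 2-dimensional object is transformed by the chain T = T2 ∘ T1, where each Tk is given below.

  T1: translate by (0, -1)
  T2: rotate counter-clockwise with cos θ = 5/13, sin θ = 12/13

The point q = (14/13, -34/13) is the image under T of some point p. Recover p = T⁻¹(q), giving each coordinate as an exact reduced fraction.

p = (-2, -1)

T1 = [1 0 0; 0 1 -1; 0 0 1]
T2·T1 = [5/13 -12/13 12/13; 12/13 5/13 -5/13; 0 0 1]
det M = 1; M⁻¹ = [5/13 12/13 0; -12/13 5/13 1; 0 0 1]
M⁻¹ · (14/13, -34/13)ᵀ = (-2, -1)ᵀ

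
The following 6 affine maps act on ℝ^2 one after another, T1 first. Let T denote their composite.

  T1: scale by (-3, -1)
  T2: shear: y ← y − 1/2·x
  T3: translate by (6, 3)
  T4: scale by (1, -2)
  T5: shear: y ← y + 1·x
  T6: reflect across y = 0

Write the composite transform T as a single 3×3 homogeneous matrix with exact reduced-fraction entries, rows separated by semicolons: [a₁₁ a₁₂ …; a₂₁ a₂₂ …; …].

T = [-3 0 6; 6 -2 0; 0 0 1]

T1 = [-3 0 0; 0 -1 0; 0 0 1]
T2·T1 = [-3 0 0; 3/2 -1 0; 0 0 1]
T3·…·T1 = [-3 0 6; 3/2 -1 3; 0 0 1]
T4·…·T1 = [-3 0 6; -3 2 -6; 0 0 1]
T5·…·T1 = [-3 0 6; -6 2 0; 0 0 1]
T6·…·T1 = [-3 0 6; 6 -2 0; 0 0 1]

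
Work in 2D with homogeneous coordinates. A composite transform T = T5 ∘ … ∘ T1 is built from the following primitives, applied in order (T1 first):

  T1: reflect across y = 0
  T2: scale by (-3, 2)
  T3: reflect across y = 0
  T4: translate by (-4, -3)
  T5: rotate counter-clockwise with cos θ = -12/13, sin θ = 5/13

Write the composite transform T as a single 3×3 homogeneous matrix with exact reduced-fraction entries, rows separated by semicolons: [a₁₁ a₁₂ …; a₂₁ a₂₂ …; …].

T = [36/13 -10/13 63/13; -15/13 -24/13 16/13; 0 0 1]

T1 = [1 0 0; 0 -1 0; 0 0 1]
T2·T1 = [-3 0 0; 0 -2 0; 0 0 1]
T3·…·T1 = [-3 0 0; 0 2 0; 0 0 1]
T4·…·T1 = [-3 0 -4; 0 2 -3; 0 0 1]
T5·…·T1 = [36/13 -10/13 63/13; -15/13 -24/13 16/13; 0 0 1]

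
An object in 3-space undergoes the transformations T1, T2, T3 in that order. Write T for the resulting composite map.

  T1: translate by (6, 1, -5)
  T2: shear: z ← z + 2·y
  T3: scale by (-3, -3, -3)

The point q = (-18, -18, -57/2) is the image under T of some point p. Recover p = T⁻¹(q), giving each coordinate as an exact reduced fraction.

T1 = [1 0 0 6; 0 1 0 1; 0 0 1 -5; 0 0 0 1]
T2·T1 = [1 0 0 6; 0 1 0 1; 0 2 1 -3; 0 0 0 1]
T3·…·T1 = [-3 0 0 -18; 0 -3 0 -3; 0 -6 -3 9; 0 0 0 1]
det M = -27; M⁻¹ = [-1/3 0 0 -6; 0 -1/3 0 -1; 0 2/3 -1/3 5; 0 0 0 1]
M⁻¹ · (-18, -18, -57/2)ᵀ = (0, 5, 5/2)ᵀ

p = (0, 5, 5/2)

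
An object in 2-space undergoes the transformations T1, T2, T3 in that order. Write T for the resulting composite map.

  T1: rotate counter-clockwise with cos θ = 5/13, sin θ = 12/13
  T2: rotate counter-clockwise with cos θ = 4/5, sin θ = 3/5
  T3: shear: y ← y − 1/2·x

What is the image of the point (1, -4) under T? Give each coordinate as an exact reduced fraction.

T1 rotate counter-clockwise with cos θ = 5/13, sin θ = 12/13: (1, -4) → (53/13, -8/13)
T2 rotate counter-clockwise with cos θ = 4/5, sin θ = 3/5: (53/13, -8/13) → (236/65, 127/65)
T3 shear: y ← y − 1/2·x: (236/65, 127/65) → (236/65, 9/65)

T(p) = (236/65, 9/65)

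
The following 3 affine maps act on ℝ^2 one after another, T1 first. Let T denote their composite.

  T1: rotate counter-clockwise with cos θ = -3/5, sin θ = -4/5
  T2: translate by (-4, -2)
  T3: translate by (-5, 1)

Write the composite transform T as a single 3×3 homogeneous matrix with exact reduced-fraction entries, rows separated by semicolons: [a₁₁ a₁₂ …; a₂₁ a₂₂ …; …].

T1 = [-3/5 4/5 0; -4/5 -3/5 0; 0 0 1]
T2·T1 = [-3/5 4/5 -4; -4/5 -3/5 -2; 0 0 1]
T3·…·T1 = [-3/5 4/5 -9; -4/5 -3/5 -1; 0 0 1]

T = [-3/5 4/5 -9; -4/5 -3/5 -1; 0 0 1]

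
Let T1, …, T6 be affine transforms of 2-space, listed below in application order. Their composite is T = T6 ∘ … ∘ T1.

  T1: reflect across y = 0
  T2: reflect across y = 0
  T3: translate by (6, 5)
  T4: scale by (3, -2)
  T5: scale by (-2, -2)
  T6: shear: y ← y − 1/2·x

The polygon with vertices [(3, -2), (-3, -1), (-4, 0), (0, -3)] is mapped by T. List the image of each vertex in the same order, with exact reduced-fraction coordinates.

image vertices: (-54, 39), (-18, 25), (-12, 26), (-36, 26)

T1 reflect across y = 0: (3, -2) → (3, 2); (-3, -1) → (-3, 1); (-4, 0) → (-4, 0); (0, -3) → (0, 3)
T2 reflect across y = 0: (3, 2) → (3, -2); (-3, 1) → (-3, -1); (-4, 0) → (-4, 0); (0, 3) → (0, -3)
T3 translate by (6, 5): (3, -2) → (9, 3); (-3, -1) → (3, 4); (-4, 0) → (2, 5); (0, -3) → (6, 2)
T4 scale by (3, -2): (9, 3) → (27, -6); (3, 4) → (9, -8); (2, 5) → (6, -10); (6, 2) → (18, -4)
T5 scale by (-2, -2): (27, -6) → (-54, 12); (9, -8) → (-18, 16); (6, -10) → (-12, 20); (18, -4) → (-36, 8)
T6 shear: y ← y − 1/2·x: (-54, 12) → (-54, 39); (-18, 16) → (-18, 25); (-12, 20) → (-12, 26); (-36, 8) → (-36, 26)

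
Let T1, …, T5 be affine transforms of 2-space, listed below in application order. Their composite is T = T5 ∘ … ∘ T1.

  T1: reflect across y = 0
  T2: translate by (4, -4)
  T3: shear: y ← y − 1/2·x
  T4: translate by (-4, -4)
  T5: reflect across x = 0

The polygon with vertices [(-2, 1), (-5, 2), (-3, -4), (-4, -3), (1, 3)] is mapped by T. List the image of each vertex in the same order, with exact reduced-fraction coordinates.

image vertices: (2, -10), (5, -19/2), (3, -9/2), (4, -5), (-1, -27/2)

T1 reflect across y = 0: (-2, 1) → (-2, -1); (-5, 2) → (-5, -2); (-3, -4) → (-3, 4); (-4, -3) → (-4, 3); (1, 3) → (1, -3)
T2 translate by (4, -4): (-2, -1) → (2, -5); (-5, -2) → (-1, -6); (-3, 4) → (1, 0); (-4, 3) → (0, -1); (1, -3) → (5, -7)
T3 shear: y ← y − 1/2·x: (2, -5) → (2, -6); (-1, -6) → (-1, -11/2); (1, 0) → (1, -1/2); (0, -1) → (0, -1); (5, -7) → (5, -19/2)
T4 translate by (-4, -4): (2, -6) → (-2, -10); (-1, -11/2) → (-5, -19/2); (1, -1/2) → (-3, -9/2); (0, -1) → (-4, -5); (5, -19/2) → (1, -27/2)
T5 reflect across x = 0: (-2, -10) → (2, -10); (-5, -19/2) → (5, -19/2); (-3, -9/2) → (3, -9/2); (-4, -5) → (4, -5); (1, -27/2) → (-1, -27/2)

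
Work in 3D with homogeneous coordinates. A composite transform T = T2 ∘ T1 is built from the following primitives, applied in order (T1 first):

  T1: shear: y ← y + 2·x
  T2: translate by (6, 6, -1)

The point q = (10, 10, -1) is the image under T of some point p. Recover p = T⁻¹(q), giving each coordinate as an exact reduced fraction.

p = (4, -4, 0)

T1 = [1 0 0 0; 2 1 0 0; 0 0 1 0; 0 0 0 1]
T2·T1 = [1 0 0 6; 2 1 0 6; 0 0 1 -1; 0 0 0 1]
det M = 1; M⁻¹ = [1 0 0 -6; -2 1 0 6; 0 0 1 1; 0 0 0 1]
M⁻¹ · (10, 10, -1)ᵀ = (4, -4, 0)ᵀ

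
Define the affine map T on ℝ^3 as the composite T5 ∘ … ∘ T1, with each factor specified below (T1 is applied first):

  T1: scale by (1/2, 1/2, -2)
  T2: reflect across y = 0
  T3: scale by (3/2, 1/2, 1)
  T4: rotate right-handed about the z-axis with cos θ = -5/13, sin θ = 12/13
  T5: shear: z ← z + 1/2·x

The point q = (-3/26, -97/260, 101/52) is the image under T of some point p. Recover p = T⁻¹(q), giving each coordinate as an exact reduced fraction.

T1 = [1/2 0 0 0; 0 1/2 0 0; 0 0 -2 0; 0 0 0 1]
T2·T1 = [1/2 0 0 0; 0 -1/2 0 0; 0 0 -2 0; 0 0 0 1]
T3·…·T1 = [3/4 0 0 0; 0 -1/4 0 0; 0 0 -2 0; 0 0 0 1]
T4·…·T1 = [-15/52 3/13 0 0; 9/13 5/52 0 0; 0 0 -2 0; 0 0 0 1]
T5·…·T1 = [-15/52 3/13 0 0; 9/13 5/52 0 0; -15/104 3/26 -2 0; 0 0 0 1]
det M = 3/8; M⁻¹ = [-20/39 16/13 0 0; 48/13 20/13 0 0; 1/4 0 -1/2 0; 0 0 0 1]
M⁻¹ · (-3/26, -97/260, 101/52)ᵀ = (-2/5, -1, -1)ᵀ

p = (-2/5, -1, -1)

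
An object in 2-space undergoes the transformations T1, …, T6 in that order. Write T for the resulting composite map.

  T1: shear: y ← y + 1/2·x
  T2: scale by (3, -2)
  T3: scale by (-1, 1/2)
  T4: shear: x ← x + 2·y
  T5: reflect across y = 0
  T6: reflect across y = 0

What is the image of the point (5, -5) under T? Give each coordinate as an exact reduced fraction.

T(p) = (-10, 5/2)

T1 shear: y ← y + 1/2·x: (5, -5) → (5, -5/2)
T2 scale by (3, -2): (5, -5/2) → (15, 5)
T3 scale by (-1, 1/2): (15, 5) → (-15, 5/2)
T4 shear: x ← x + 2·y: (-15, 5/2) → (-10, 5/2)
T5 reflect across y = 0: (-10, 5/2) → (-10, -5/2)
T6 reflect across y = 0: (-10, -5/2) → (-10, 5/2)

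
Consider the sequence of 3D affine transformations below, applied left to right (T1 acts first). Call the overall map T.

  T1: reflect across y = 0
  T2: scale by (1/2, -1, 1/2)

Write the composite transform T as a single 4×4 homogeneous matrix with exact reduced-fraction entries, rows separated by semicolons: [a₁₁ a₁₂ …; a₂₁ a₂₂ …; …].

T1 = [1 0 0 0; 0 -1 0 0; 0 0 1 0; 0 0 0 1]
T2·T1 = [1/2 0 0 0; 0 1 0 0; 0 0 1/2 0; 0 0 0 1]

T = [1/2 0 0 0; 0 1 0 0; 0 0 1/2 0; 0 0 0 1]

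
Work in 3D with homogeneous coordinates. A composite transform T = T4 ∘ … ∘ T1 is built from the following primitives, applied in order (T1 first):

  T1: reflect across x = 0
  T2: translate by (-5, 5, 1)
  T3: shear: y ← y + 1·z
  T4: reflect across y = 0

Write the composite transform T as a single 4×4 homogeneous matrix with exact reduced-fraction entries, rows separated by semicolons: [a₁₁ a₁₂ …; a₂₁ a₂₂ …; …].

T = [-1 0 0 -5; 0 -1 -1 -6; 0 0 1 1; 0 0 0 1]

T1 = [-1 0 0 0; 0 1 0 0; 0 0 1 0; 0 0 0 1]
T2·T1 = [-1 0 0 -5; 0 1 0 5; 0 0 1 1; 0 0 0 1]
T3·…·T1 = [-1 0 0 -5; 0 1 1 6; 0 0 1 1; 0 0 0 1]
T4·…·T1 = [-1 0 0 -5; 0 -1 -1 -6; 0 0 1 1; 0 0 0 1]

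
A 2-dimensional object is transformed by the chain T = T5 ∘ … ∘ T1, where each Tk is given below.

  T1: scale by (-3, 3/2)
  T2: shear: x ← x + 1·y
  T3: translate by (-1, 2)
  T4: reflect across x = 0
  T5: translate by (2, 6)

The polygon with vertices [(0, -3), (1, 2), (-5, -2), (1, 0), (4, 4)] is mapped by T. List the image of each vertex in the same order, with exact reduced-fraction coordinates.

T1 scale by (-3, 3/2): (0, -3) → (0, -9/2); (1, 2) → (-3, 3); (-5, -2) → (15, -3); (1, 0) → (-3, 0); (4, 4) → (-12, 6)
T2 shear: x ← x + 1·y: (0, -9/2) → (-9/2, -9/2); (-3, 3) → (0, 3); (15, -3) → (12, -3); (-3, 0) → (-3, 0); (-12, 6) → (-6, 6)
T3 translate by (-1, 2): (-9/2, -9/2) → (-11/2, -5/2); (0, 3) → (-1, 5); (12, -3) → (11, -1); (-3, 0) → (-4, 2); (-6, 6) → (-7, 8)
T4 reflect across x = 0: (-11/2, -5/2) → (11/2, -5/2); (-1, 5) → (1, 5); (11, -1) → (-11, -1); (-4, 2) → (4, 2); (-7, 8) → (7, 8)
T5 translate by (2, 6): (11/2, -5/2) → (15/2, 7/2); (1, 5) → (3, 11); (-11, -1) → (-9, 5); (4, 2) → (6, 8); (7, 8) → (9, 14)

image vertices: (15/2, 7/2), (3, 11), (-9, 5), (6, 8), (9, 14)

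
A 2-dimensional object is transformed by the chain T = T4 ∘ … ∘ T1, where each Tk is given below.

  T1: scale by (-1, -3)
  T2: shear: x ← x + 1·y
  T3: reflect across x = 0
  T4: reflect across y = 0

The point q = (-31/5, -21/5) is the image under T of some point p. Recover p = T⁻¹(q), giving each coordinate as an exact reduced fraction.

p = (-2, -7/5)

T1 = [-1 0 0; 0 -3 0; 0 0 1]
T2·T1 = [-1 -3 0; 0 -3 0; 0 0 1]
T3·…·T1 = [1 3 0; 0 -3 0; 0 0 1]
T4·…·T1 = [1 3 0; 0 3 0; 0 0 1]
det M = 3; M⁻¹ = [1 -1 0; 0 1/3 0; 0 0 1]
M⁻¹ · (-31/5, -21/5)ᵀ = (-2, -7/5)ᵀ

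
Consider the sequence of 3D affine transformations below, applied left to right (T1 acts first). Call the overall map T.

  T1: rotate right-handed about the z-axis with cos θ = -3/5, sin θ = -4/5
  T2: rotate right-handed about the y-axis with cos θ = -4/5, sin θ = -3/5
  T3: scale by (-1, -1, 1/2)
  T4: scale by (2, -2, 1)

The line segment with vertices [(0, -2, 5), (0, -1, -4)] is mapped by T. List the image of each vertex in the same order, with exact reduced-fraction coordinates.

T1 rotate right-handed about the z-axis with cos θ = -3/5, sin θ = -4/5: (0, -2, 5) → (-8/5, 6/5, 5); (0, -1, -4) → (-4/5, 3/5, -4)
T2 rotate right-handed about the y-axis with cos θ = -4/5, sin θ = -3/5: (-8/5, 6/5, 5) → (-43/25, 6/5, -124/25); (-4/5, 3/5, -4) → (76/25, 3/5, 68/25)
T3 scale by (-1, -1, 1/2): (-43/25, 6/5, -124/25) → (43/25, -6/5, -62/25); (76/25, 3/5, 68/25) → (-76/25, -3/5, 34/25)
T4 scale by (2, -2, 1): (43/25, -6/5, -62/25) → (86/25, 12/5, -62/25); (-76/25, -3/5, 34/25) → (-152/25, 6/5, 34/25)

image vertices: (86/25, 12/5, -62/25), (-152/25, 6/5, 34/25)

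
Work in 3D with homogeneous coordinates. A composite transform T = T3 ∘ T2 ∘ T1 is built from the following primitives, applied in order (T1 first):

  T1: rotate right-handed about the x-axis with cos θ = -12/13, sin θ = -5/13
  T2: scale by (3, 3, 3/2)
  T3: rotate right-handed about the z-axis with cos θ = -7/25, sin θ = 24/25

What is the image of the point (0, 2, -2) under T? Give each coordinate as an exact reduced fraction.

T1 rotate right-handed about the x-axis with cos θ = -12/13, sin θ = -5/13: (0, 2, -2) → (0, -34/13, 14/13)
T2 scale by (3, 3, 3/2): (0, -34/13, 14/13) → (0, -102/13, 21/13)
T3 rotate right-handed about the z-axis with cos θ = -7/25, sin θ = 24/25: (0, -102/13, 21/13) → (2448/325, 714/325, 21/13)

T(p) = (2448/325, 714/325, 21/13)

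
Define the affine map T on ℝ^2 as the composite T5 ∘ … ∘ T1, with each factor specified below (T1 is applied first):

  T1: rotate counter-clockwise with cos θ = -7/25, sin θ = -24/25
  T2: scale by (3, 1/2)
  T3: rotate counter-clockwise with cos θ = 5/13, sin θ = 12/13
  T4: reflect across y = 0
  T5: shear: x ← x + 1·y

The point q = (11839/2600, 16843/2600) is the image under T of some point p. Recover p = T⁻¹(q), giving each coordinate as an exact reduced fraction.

T1 = [-7/25 24/25 0; -24/25 -7/25 0; 0 0 1]
T2·T1 = [-21/25 72/25 0; -12/25 -7/50 0; 0 0 1]
T3·…·T1 = [3/25 402/325 0; -24/25 1693/650 0; 0 0 1]
T4·…·T1 = [3/25 402/325 0; 24/25 -1693/650 0; 0 0 1]
T5·…·T1 = [27/25 -889/650 0; 24/25 -1693/650 0; 0 0 1]
det M = -3/2; M⁻¹ = [1693/975 -889/975 0; 16/25 -18/25 0; 0 0 1]
M⁻¹ · (11839/2600, 16843/2600)ᵀ = (2, -7/4)ᵀ

p = (2, -7/4)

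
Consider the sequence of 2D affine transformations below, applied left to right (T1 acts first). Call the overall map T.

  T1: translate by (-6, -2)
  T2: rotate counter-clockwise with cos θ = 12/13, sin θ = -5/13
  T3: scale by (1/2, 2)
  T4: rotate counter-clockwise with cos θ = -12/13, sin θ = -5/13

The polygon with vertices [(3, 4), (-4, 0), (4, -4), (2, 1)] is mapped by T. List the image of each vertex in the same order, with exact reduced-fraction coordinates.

T1 translate by (-6, -2): (3, 4) → (-3, 2); (-4, 0) → (-10, -2); (4, -4) → (-2, -6); (2, 1) → (-4, -1)
T2 rotate counter-clockwise with cos θ = 12/13, sin θ = -5/13: (-3, 2) → (-2, 3); (-10, -2) → (-10, 2); (-2, -6) → (-54/13, -62/13); (-4, -1) → (-53/13, 8/13)
T3 scale by (1/2, 2): (-2, 3) → (-1, 6); (-10, 2) → (-5, 4); (-54/13, -62/13) → (-27/13, -124/13); (-53/13, 8/13) → (-53/26, 16/13)
T4 rotate counter-clockwise with cos θ = -12/13, sin θ = -5/13: (-1, 6) → (42/13, -67/13); (-5, 4) → (80/13, -23/13); (-27/13, -124/13) → (-296/169, 1623/169); (-53/26, 16/13) → (398/169, -119/338)

image vertices: (42/13, -67/13), (80/13, -23/13), (-296/169, 1623/169), (398/169, -119/338)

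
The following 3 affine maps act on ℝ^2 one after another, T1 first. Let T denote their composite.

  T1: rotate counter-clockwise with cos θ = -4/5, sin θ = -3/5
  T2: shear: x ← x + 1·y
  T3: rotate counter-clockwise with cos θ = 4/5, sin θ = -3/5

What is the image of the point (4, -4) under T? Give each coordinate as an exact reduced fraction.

T(p) = (-84/25, 88/25)

T1 rotate counter-clockwise with cos θ = -4/5, sin θ = -3/5: (4, -4) → (-28/5, 4/5)
T2 shear: x ← x + 1·y: (-28/5, 4/5) → (-24/5, 4/5)
T3 rotate counter-clockwise with cos θ = 4/5, sin θ = -3/5: (-24/5, 4/5) → (-84/25, 88/25)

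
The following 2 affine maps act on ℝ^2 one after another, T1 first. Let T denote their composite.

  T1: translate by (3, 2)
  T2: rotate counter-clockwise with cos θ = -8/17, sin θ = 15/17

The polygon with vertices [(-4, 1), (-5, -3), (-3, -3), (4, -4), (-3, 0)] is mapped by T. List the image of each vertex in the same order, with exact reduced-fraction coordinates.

T1 translate by (3, 2): (-4, 1) → (-1, 3); (-5, -3) → (-2, -1); (-3, -3) → (0, -1); (4, -4) → (7, -2); (-3, 0) → (0, 2)
T2 rotate counter-clockwise with cos θ = -8/17, sin θ = 15/17: (-1, 3) → (-37/17, -39/17); (-2, -1) → (31/17, -22/17); (0, -1) → (15/17, 8/17); (7, -2) → (-26/17, 121/17); (0, 2) → (-30/17, -16/17)

image vertices: (-37/17, -39/17), (31/17, -22/17), (15/17, 8/17), (-26/17, 121/17), (-30/17, -16/17)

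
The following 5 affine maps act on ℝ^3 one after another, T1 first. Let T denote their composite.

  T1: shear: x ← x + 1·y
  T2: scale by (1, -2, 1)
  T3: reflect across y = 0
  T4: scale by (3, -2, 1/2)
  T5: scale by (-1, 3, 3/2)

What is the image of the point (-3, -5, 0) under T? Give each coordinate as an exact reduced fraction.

T(p) = (24, 60, 0)

T1 shear: x ← x + 1·y: (-3, -5, 0) → (-8, -5, 0)
T2 scale by (1, -2, 1): (-8, -5, 0) → (-8, 10, 0)
T3 reflect across y = 0: (-8, 10, 0) → (-8, -10, 0)
T4 scale by (3, -2, 1/2): (-8, -10, 0) → (-24, 20, 0)
T5 scale by (-1, 3, 3/2): (-24, 20, 0) → (24, 60, 0)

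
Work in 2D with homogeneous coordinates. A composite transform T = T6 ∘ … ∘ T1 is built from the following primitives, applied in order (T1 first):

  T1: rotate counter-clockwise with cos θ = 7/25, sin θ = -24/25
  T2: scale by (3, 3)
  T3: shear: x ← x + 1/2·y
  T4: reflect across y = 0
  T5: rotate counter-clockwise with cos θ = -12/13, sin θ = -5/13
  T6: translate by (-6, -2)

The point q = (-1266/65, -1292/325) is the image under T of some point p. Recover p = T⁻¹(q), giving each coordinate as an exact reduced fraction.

p = (0, 4)

T1 = [7/25 24/25 0; -24/25 7/25 0; 0 0 1]
T2·T1 = [21/25 72/25 0; -72/25 21/25 0; 0 0 1]
T3·…·T1 = [-3/5 33/10 0; -72/25 21/25 0; 0 0 1]
T4·…·T1 = [-3/5 33/10 0; 72/25 -21/25 0; 0 0 1]
T5·…·T1 = [108/65 -219/65 0; -789/325 -321/650 0; 0 0 1]
T6·…·T1 = [108/65 -219/65 -6; -789/325 -321/650 -2; 0 0 1]
det M = -9; M⁻¹ = [107/1950 -73/195 -409/975; -263/975 -12/65 -646/325; 0 0 1]
M⁻¹ · (-1266/65, -1292/325)ᵀ = (0, 4)ᵀ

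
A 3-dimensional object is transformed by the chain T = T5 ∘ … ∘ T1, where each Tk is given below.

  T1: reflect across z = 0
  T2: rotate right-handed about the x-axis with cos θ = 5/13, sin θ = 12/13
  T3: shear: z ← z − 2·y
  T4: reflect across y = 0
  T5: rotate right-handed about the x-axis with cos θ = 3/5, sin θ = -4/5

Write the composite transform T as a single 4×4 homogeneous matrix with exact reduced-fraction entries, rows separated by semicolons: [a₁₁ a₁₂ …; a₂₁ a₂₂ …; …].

T1 = [1 0 0 0; 0 1 0 0; 0 0 -1 0; 0 0 0 1]
T2·T1 = [1 0 0 0; 0 5/13 12/13 0; 0 12/13 -5/13 0; 0 0 0 1]
T3·…·T1 = [1 0 0 0; 0 5/13 12/13 0; 0 2/13 -29/13 0; 0 0 0 1]
T4·…·T1 = [1 0 0 0; 0 -5/13 -12/13 0; 0 2/13 -29/13 0; 0 0 0 1]
T5·…·T1 = [1 0 0 0; 0 -7/65 -152/65 0; 0 2/5 -3/5 0; 0 0 0 1]

T = [1 0 0 0; 0 -7/65 -152/65 0; 0 2/5 -3/5 0; 0 0 0 1]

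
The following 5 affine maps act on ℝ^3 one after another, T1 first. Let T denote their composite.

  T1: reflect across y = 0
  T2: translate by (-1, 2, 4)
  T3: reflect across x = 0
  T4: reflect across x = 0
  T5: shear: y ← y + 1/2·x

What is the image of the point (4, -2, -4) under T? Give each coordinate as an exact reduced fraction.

T1 reflect across y = 0: (4, -2, -4) → (4, 2, -4)
T2 translate by (-1, 2, 4): (4, 2, -4) → (3, 4, 0)
T3 reflect across x = 0: (3, 4, 0) → (-3, 4, 0)
T4 reflect across x = 0: (-3, 4, 0) → (3, 4, 0)
T5 shear: y ← y + 1/2·x: (3, 4, 0) → (3, 11/2, 0)

T(p) = (3, 11/2, 0)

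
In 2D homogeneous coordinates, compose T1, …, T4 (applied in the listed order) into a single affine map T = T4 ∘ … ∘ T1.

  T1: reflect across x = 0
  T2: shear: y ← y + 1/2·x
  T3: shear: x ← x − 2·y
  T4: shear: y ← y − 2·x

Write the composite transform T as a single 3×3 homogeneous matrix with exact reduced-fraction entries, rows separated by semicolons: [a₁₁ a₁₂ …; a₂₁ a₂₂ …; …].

T = [0 -2 0; -1/2 5 0; 0 0 1]

T1 = [-1 0 0; 0 1 0; 0 0 1]
T2·T1 = [-1 0 0; -1/2 1 0; 0 0 1]
T3·…·T1 = [0 -2 0; -1/2 1 0; 0 0 1]
T4·…·T1 = [0 -2 0; -1/2 5 0; 0 0 1]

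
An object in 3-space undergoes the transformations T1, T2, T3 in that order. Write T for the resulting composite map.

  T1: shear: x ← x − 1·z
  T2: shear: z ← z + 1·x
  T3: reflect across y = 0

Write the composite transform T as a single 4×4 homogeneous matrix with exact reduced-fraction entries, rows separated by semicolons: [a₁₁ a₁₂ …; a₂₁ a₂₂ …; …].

T = [1 0 -1 0; 0 -1 0 0; 1 0 0 0; 0 0 0 1]

T1 = [1 0 -1 0; 0 1 0 0; 0 0 1 0; 0 0 0 1]
T2·T1 = [1 0 -1 0; 0 1 0 0; 1 0 0 0; 0 0 0 1]
T3·…·T1 = [1 0 -1 0; 0 -1 0 0; 1 0 0 0; 0 0 0 1]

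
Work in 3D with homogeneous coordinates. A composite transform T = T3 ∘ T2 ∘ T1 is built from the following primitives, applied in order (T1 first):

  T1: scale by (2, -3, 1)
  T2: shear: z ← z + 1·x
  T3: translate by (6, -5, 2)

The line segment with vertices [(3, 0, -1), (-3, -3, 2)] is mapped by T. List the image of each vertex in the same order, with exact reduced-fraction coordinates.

image vertices: (12, -5, 7), (0, 4, -2)

T1 scale by (2, -3, 1): (3, 0, -1) → (6, 0, -1); (-3, -3, 2) → (-6, 9, 2)
T2 shear: z ← z + 1·x: (6, 0, -1) → (6, 0, 5); (-6, 9, 2) → (-6, 9, -4)
T3 translate by (6, -5, 2): (6, 0, 5) → (12, -5, 7); (-6, 9, -4) → (0, 4, -2)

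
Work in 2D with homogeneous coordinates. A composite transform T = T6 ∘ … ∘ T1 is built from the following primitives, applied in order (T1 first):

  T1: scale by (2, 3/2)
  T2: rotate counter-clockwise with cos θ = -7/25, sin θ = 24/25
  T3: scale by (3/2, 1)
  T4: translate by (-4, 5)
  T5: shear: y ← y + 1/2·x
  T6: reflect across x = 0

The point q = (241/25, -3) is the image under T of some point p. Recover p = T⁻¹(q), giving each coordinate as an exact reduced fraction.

p = (-1, 3)

T1 = [2 0 0; 0 3/2 0; 0 0 1]
T2·T1 = [-14/25 -36/25 0; 48/25 -21/50 0; 0 0 1]
T3·…·T1 = [-21/25 -54/25 0; 48/25 -21/50 0; 0 0 1]
T4·…·T1 = [-21/25 -54/25 -4; 48/25 -21/50 5; 0 0 1]
T5·…·T1 = [-21/25 -54/25 -4; 3/2 -3/2 3; 0 0 1]
T6·…·T1 = [21/25 54/25 4; 3/2 -3/2 3; 0 0 1]
det M = -9/2; M⁻¹ = [1/3 12/25 -208/75; 1/3 -14/75 -58/75; 0 0 1]
M⁻¹ · (241/25, -3)ᵀ = (-1, 3)ᵀ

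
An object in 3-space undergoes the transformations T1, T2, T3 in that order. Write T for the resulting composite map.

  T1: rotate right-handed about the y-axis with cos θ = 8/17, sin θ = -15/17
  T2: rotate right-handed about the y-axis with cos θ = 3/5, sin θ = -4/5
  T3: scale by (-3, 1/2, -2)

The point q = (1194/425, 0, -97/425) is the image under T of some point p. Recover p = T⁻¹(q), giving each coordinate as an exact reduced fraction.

T1 = [8/17 0 -15/17 0; 0 1 0 0; 15/17 0 8/17 0; 0 0 0 1]
T2·T1 = [-36/85 0 -77/85 0; 0 1 0 0; 77/85 0 -36/85 0; 0 0 0 1]
T3·…·T1 = [108/85 0 231/85 0; 0 1/2 0 0; -154/85 0 72/85 0; 0 0 0 1]
det M = 3; M⁻¹ = [12/85 0 -77/170 0; 0 2 0 0; 77/255 0 18/85 0; 0 0 0 1]
M⁻¹ · (1194/425, 0, -97/425)ᵀ = (1/2, 0, 4/5)ᵀ

p = (1/2, 0, 4/5)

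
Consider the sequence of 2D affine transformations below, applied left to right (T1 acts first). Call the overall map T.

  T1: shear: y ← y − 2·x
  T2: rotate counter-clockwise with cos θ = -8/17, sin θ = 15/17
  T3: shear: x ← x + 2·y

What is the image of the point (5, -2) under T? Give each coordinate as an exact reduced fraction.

T1 shear: y ← y − 2·x: (5, -2) → (5, -12)
T2 rotate counter-clockwise with cos θ = -8/17, sin θ = 15/17: (5, -12) → (140/17, 171/17)
T3 shear: x ← x + 2·y: (140/17, 171/17) → (482/17, 171/17)

T(p) = (482/17, 171/17)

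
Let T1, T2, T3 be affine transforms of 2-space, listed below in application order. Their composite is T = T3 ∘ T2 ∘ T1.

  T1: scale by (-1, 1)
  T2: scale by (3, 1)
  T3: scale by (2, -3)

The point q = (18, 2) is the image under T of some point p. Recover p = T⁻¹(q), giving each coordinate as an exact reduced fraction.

p = (-3, -2/3)

T1 = [-1 0 0; 0 1 0; 0 0 1]
T2·T1 = [-3 0 0; 0 1 0; 0 0 1]
T3·…·T1 = [-6 0 0; 0 -3 0; 0 0 1]
det M = 18; M⁻¹ = [-1/6 0 0; 0 -1/3 0; 0 0 1]
M⁻¹ · (18, 2)ᵀ = (-3, -2/3)ᵀ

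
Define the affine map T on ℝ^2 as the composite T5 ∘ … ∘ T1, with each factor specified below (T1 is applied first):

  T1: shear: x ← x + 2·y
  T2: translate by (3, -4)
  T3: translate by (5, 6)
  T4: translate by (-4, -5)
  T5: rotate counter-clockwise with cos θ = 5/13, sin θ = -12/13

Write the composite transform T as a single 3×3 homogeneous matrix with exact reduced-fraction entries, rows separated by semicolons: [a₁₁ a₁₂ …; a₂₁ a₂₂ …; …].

T = [5/13 22/13 -16/13; -12/13 -19/13 -63/13; 0 0 1]

T1 = [1 2 0; 0 1 0; 0 0 1]
T2·T1 = [1 2 3; 0 1 -4; 0 0 1]
T3·…·T1 = [1 2 8; 0 1 2; 0 0 1]
T4·…·T1 = [1 2 4; 0 1 -3; 0 0 1]
T5·…·T1 = [5/13 22/13 -16/13; -12/13 -19/13 -63/13; 0 0 1]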